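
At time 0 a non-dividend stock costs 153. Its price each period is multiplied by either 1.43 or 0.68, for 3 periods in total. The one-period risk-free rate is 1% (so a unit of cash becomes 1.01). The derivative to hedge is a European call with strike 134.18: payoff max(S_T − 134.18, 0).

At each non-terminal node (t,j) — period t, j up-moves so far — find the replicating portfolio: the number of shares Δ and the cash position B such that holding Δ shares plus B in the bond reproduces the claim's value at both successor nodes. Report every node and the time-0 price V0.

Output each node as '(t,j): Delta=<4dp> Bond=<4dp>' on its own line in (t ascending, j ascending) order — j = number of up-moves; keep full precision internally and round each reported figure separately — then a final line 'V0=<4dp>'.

Under the risk-neutral measure, an up-move has probability p* = (R−d)/(u−d) = 0.4400 and values discount at R = 1.01.
Terminal values V(3,·): V(3,0)=0.0000, V(3,1)=0.0000, V(3,2)=78.5714, V(3,3)=313.2237
Node (2,0) S=70.7472: V=(p*·0.0000+(1−p*)·0.0000)/1.01=0.0000; Δ=(0.0000−0.0000)/(101.1685−48.1081)=0.0000; B=V−Δ·S=0.0000
Node (2,1) S=148.7772: V=(p*·78.5714+(1−p*)·0.0000)/1.01=34.2291; Δ=(78.5714−0.0000)/(212.7514−101.1685)=0.7042; B=V−Δ·S=-70.5327
Node (2,2) S=312.8697: V=(p*·313.2237+(1−p*)·78.5714)/1.01=180.0182; Δ=(313.2237−78.5714)/(447.4037−212.7514)=1.0000; B=V−Δ·S=-132.8515
Node (1,0) S=104.0400: V=(p*·34.2291+(1−p*)·0.0000)/1.01=14.9117; Δ=(34.2291−0.0000)/(148.7772−70.7472)=0.4387; B=V−Δ·S=-30.7271
Node (1,1) S=218.7900: V=(p*·180.0182+(1−p*)·34.2291)/1.01=97.4023; Δ=(180.0182−34.2291)/(312.8697−148.7772)=0.8885; B=V−Δ·S=-96.9832
Node (0,0) S=153.0000: V=(p*·97.4023+(1−p*)·14.9117)/1.01=50.7006; Δ=(97.4023−14.9117)/(218.7900−104.0400)=0.7189; B=V−Δ·S=-59.2869
Each (Δ,B) replicates both successor values, so the strategy is self-financing and V0 is arbitrage-free.

(0,0): Delta=0.7189 Bond=-59.2869
(1,0): Delta=0.4387 Bond=-30.7271
(1,1): Delta=0.8885 Bond=-96.9832
(2,0): Delta=0.0000 Bond=0.0000
(2,1): Delta=0.7042 Bond=-70.5327
(2,2): Delta=1.0000 Bond=-132.8515
V0=50.7006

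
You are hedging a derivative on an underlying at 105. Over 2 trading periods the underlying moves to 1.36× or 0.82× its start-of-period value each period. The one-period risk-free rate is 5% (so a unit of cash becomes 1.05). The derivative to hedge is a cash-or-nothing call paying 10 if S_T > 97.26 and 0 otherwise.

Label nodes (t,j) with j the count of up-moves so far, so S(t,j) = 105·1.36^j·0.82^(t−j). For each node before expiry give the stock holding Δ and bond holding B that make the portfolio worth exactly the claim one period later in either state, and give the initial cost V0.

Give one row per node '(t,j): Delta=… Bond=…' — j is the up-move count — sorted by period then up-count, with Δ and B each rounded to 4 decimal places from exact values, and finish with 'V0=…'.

Under the risk-neutral measure, an up-move has probability p* = (R−d)/(u−d) = 0.4259 and values discount at R = 1.05.
Payoff layer (t=2): V(2,0)=0.0000, V(2,1)=10.0000, V(2,2)=10.0000
(1,0): S=86.1000. Δ = (V_up−V_dn)/(S_up−S_dn) = (10.0000−0.0000)/(117.0960−70.6020) = 0.2151. V = [p*·10.0000 + (1−p*)·0.0000]/1.05 = 4.0564. B = V − Δ·S = -14.4621.
(1,1): S=142.8000. Δ = (V_up−V_dn)/(S_up−S_dn) = (10.0000−10.0000)/(194.2080−117.0960) = 0.0000. V = [p*·10.0000 + (1−p*)·10.0000]/1.05 = 9.5238. B = V − Δ·S = 9.5238.
(0,0): S=105.0000. Δ = (V_up−V_dn)/(S_up−S_dn) = (9.5238−4.0564)/(142.8000−86.1000) = 0.0964. V = [p*·9.5238 + (1−p*)·4.0564]/1.05 = 6.0811. B = V − Δ·S = -4.0437.
Self-financing check: at every node Δ·S+B equals the discounted successor values.

(0,0): Delta=0.0964 Bond=-4.0437
(1,0): Delta=0.2151 Bond=-14.4621
(1,1): Delta=0.0000 Bond=9.5238
V0=6.0811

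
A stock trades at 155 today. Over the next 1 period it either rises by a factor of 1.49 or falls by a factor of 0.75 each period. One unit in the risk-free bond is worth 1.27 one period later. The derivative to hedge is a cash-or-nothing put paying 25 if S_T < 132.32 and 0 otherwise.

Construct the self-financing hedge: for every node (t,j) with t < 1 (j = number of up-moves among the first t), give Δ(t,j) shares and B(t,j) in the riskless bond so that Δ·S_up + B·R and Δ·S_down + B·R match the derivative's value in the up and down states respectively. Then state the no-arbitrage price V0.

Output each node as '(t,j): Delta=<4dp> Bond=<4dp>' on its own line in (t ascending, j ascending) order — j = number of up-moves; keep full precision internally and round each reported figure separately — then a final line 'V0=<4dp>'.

Since d<R<u, set p* = (R−d)/(u−d) = 0.7027; price each node as the discounted p*-expectation of its children.
Payoff layer (t=1): V(1,0)=25.0000, V(1,1)=0.0000
Node (0,0) S=155.0000: V=(p*·0.0000+(1−p*)·25.0000)/1.27=5.8523; Δ=(0.0000−25.0000)/(230.9500−116.2500)=-0.2180; B=V−Δ·S=39.6361
Root portfolio cost Δ·155+B reproduces V0=5.8523.

(0,0): Delta=-0.2180 Bond=39.6361
V0=5.8523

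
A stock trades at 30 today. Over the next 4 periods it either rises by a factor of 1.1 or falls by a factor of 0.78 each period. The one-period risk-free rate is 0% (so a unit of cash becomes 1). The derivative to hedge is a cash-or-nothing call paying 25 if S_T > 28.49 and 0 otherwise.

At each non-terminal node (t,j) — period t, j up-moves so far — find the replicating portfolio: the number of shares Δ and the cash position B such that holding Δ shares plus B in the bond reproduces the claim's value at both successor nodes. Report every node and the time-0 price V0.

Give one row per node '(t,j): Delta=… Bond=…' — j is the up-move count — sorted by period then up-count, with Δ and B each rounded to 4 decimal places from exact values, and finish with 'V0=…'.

(0,0): Delta=1.1539 Bond=-18.8786
(1,0): Delta=1.5780 Bond=-28.8025
(1,1): Delta=1.0173 Bond=-14.3677
(2,0): Delta=0.0000 Bond=0.0000
(2,1): Delta=2.0867 Bond=-41.8945
(2,2): Delta=0.6726 Bond=-1.8555
(3,0): Delta=0.0000 Bond=0.0000
(3,1): Delta=0.0000 Bond=0.0000
(3,2): Delta=2.7592 Bond=-60.9375
(3,3): Delta=0.0000 Bond=25.0000
V0=15.7398

Risk-neutral probability p* = (R−d)/(u−d) = (1−0.78)/(1.1−0.78) = 0.6875.
Terminal payoffs: V(4,0)=0.0000, V(4,1)=0.0000, V(4,2)=0.0000, V(4,3)=25.0000, V(4,4)=25.0000
  t=3,j=0: stock 14.2366 → up 15.6602 (V=0.0000), down 11.1045 (V=0.0000). Price 0.0000; hedge Δ=0.0000, bond B=0.0000.
  t=3,j=1: stock 20.0772 → up 22.0849 (V=0.0000), down 15.6602 (V=0.0000). Price 0.0000; hedge Δ=0.0000, bond B=0.0000.
  t=3,j=2: stock 28.3140 → up 31.1454 (V=25.0000), down 22.0849 (V=0.0000). Price 17.1875; hedge Δ=2.7592, bond B=-60.9375.
  t=3,j=3: stock 39.9300 → up 43.9230 (V=25.0000), down 31.1454 (V=25.0000). Price 25.0000; hedge Δ=0.0000, bond B=25.0000.
  t=2,j=0: stock 18.2520 → up 20.0772 (V=0.0000), down 14.2366 (V=0.0000). Price 0.0000; hedge Δ=0.0000, bond B=0.0000.
  t=2,j=1: stock 25.7400 → up 28.3140 (V=17.1875), down 20.0772 (V=0.0000). Price 11.8164; hedge Δ=2.0867, bond B=-41.8945.
  t=2,j=2: stock 36.3000 → up 39.9300 (V=25.0000), down 28.3140 (V=17.1875). Price 22.5586; hedge Δ=0.6726, bond B=-1.8555.
  t=1,j=0: stock 23.4000 → up 25.7400 (V=11.8164), down 18.2520 (V=0.0000). Price 8.1238; hedge Δ=1.5780, bond B=-28.8025.
  t=1,j=1: stock 33.0000 → up 36.3000 (V=22.5586), down 25.7400 (V=11.8164). Price 19.2017; hedge Δ=1.0173, bond B=-14.3677.
  t=0,j=0: stock 30.0000 → up 33.0000 (V=19.2017), down 23.4000 (V=8.1238). Price 15.7398; hedge Δ=1.1539, bond B=-18.8786.
Each (Δ,B) replicates both successor values, so the strategy is self-financing and V0 is arbitrage-free.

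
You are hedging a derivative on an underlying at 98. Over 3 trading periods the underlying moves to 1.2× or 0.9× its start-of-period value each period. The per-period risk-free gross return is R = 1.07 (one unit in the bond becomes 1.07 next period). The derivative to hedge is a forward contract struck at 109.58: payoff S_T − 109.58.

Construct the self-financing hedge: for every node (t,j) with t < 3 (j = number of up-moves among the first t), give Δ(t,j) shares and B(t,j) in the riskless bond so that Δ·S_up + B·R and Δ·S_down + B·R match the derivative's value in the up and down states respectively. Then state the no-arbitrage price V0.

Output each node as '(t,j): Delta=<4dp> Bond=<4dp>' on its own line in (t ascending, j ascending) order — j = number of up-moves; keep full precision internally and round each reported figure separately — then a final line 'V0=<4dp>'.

No-arbitrage ⇒ martingale measure with p* = (R−d)/(u−d) = 0.5667.
Payoff layer (t=3): V(3,0)=-38.1380, V(3,1)=-14.3240, V(3,2)=17.4280, V(3,3)=59.7640
  t=2,j=0: stock 79.3800 → up 95.2560 (V=-14.3240), down 71.4420 (V=-38.1380). Price -23.0312; hedge Δ=1.0000, bond B=-102.4112.
  t=2,j=1: stock 105.8400 → up 127.0080 (V=17.4280), down 95.2560 (V=-14.3240). Price 3.4288; hedge Δ=1.0000, bond B=-102.4112.
  t=2,j=2: stock 141.1200 → up 169.3440 (V=59.7640), down 127.0080 (V=17.4280). Price 38.7088; hedge Δ=1.0000, bond B=-102.4112.
  t=1,j=0: stock 88.2000 → up 105.8400 (V=3.4288), down 79.3800 (V=-23.0312). Price -7.5114; hedge Δ=1.0000, bond B=-95.7114.
  t=1,j=1: stock 117.6000 → up 141.1200 (V=38.7088), down 105.8400 (V=3.4288). Price 21.8886; hedge Δ=1.0000, bond B=-95.7114.
  t=0,j=0: stock 98.0000 → up 117.6000 (V=21.8886), down 88.2000 (V=-7.5114). Price 8.5501; hedge Δ=1.0000, bond B=-89.4499.
Each (Δ,B) replicates both successor values, so the strategy is self-financing and V0 is arbitrage-free.

(0,0): Delta=1.0000 Bond=-89.4499
(1,0): Delta=1.0000 Bond=-95.7114
(1,1): Delta=1.0000 Bond=-95.7114
(2,0): Delta=1.0000 Bond=-102.4112
(2,1): Delta=1.0000 Bond=-102.4112
(2,2): Delta=1.0000 Bond=-102.4112
V0=8.5501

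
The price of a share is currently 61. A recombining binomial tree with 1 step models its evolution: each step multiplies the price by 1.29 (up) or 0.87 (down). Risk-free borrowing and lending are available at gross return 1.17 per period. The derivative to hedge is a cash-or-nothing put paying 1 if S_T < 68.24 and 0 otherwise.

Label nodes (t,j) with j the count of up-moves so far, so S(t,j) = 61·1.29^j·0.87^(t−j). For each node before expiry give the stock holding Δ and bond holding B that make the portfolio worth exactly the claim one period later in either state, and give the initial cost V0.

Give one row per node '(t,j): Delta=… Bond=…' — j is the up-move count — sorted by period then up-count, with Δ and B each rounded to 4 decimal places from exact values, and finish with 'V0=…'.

No-arbitrage ⇒ martingale measure with p* = (R−d)/(u−d) = 0.7143.
Payoff layer (t=1): V(1,0)=1.0000, V(1,1)=0.0000
(0,0): S=61.0000. Δ = (V_up−V_dn)/(S_up−S_dn) = (0.0000−1.0000)/(78.6900−53.0700) = -0.0390. V = [p*·0.0000 + (1−p*)·1.0000]/1.17 = 0.2442. B = V − Δ·S = 2.6252.
Self-financing check: at every node Δ·S+B equals the discounted successor values.

(0,0): Delta=-0.0390 Bond=2.6252
V0=0.2442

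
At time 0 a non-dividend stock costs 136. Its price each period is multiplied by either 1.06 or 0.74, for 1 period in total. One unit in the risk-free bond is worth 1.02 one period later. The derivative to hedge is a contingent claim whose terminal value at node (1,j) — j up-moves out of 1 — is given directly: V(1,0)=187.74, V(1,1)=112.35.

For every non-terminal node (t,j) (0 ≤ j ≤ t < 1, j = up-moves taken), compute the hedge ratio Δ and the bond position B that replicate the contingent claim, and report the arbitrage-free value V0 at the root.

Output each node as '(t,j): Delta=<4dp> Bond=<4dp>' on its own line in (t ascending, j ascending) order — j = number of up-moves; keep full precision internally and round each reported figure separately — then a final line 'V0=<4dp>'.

(0,0): Delta=-1.7323 Bond=354.9798
V0=119.3860

No-arbitrage ⇒ martingale measure with p* = (R−d)/(u−d) = 0.8750.
At expiry t=1: V(1,0)=187.7400, V(1,1)=112.3500
Node (0,0) S=136.0000: V=(p*·112.3500+(1−p*)·187.7400)/1.02=119.3860; Δ=(112.3500−187.7400)/(144.1600−100.6400)=-1.7323; B=V−Δ·S=354.9798
Self-financing check: at every node Δ·S+B equals the discounted successor values.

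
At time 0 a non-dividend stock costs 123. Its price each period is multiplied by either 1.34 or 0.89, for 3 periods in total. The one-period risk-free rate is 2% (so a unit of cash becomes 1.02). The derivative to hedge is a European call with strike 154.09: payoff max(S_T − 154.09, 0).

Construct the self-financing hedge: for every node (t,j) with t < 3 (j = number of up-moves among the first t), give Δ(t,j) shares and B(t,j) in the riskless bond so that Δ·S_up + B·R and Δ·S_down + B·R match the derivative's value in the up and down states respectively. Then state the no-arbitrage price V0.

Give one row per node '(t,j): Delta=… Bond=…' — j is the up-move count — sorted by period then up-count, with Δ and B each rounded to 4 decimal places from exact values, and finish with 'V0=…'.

(0,0): Delta=0.4471 Bond=-44.6420
(1,0): Delta=0.2442 Bond=-23.3257
(1,1): Delta=0.7788 Bond=-100.2034
(2,0): Delta=0.0000 Bond=0.0000
(2,1): Delta=0.6434 Bond=-82.3576
(2,2): Delta=1.0000 Bond=-151.0686
V0=10.3490

Risk-neutral probability p* = (R−d)/(u−d) = (1.02−0.89)/(1.34−0.89) = 0.2889.
At expiry t=3: V(3,0)=0.0000, V(3,1)=0.0000, V(3,2)=42.4743, V(3,3)=141.8608
(2,0): S=97.4283. Δ = (V_up−V_dn)/(S_up−S_dn) = (0.0000−0.0000)/(130.5539−86.7112) = 0.0000. V = [p*·0.0000 + (1−p*)·0.0000]/1.02 = 0.0000. B = V − Δ·S = 0.0000.
(2,1): S=146.6898. Δ = (V_up−V_dn)/(S_up−S_dn) = (42.4743−0.0000)/(196.5643−130.5539) = 0.6434. V = [p*·42.4743 + (1−p*)·0.0000]/1.02 = 12.0298. B = V − Δ·S = -82.3576.
(2,2): S=220.8588. Δ = (V_up−V_dn)/(S_up−S_dn) = (141.8608−42.4743)/(295.9508−196.5643) = 1.0000. V = [p*·141.8608 + (1−p*)·42.4743]/1.02 = 69.7902. B = V − Δ·S = -151.0686.
(1,0): S=109.4700. Δ = (V_up−V_dn)/(S_up−S_dn) = (12.0298−0.0000)/(146.6898−97.4283) = 0.2442. V = [p*·12.0298 + (1−p*)·0.0000]/1.02 = 3.4071. B = V − Δ·S = -23.3257.
(1,1): S=164.8200. Δ = (V_up−V_dn)/(S_up−S_dn) = (69.7902−12.0298)/(220.8588−146.6898) = 0.7788. V = [p*·69.7902 + (1−p*)·12.0298]/1.02 = 28.1530. B = V − Δ·S = -100.2034.
(0,0): S=123.0000. Δ = (V_up−V_dn)/(S_up−S_dn) = (28.1530−3.4071)/(164.8200−109.4700) = 0.4471. V = [p*·28.1530 + (1−p*)·3.4071]/1.02 = 10.3490. B = V − Δ·S = -44.6420.
Each (Δ,B) replicates both successor values, so the strategy is self-financing and V0 is arbitrage-free.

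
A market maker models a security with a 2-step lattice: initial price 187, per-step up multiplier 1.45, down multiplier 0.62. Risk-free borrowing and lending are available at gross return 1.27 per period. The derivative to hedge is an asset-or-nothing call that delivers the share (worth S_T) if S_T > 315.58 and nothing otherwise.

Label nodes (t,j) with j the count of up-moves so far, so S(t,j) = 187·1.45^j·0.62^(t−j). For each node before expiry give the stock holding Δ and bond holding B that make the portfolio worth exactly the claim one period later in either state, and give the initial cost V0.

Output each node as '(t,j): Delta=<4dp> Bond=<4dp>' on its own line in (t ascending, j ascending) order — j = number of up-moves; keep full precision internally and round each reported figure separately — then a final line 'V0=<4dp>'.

(0,0): Delta=1.5620 Bond=-142.5998
(1,0): Delta=0.0000 Bond=0.0000
(1,1): Delta=1.7470 Bond=-231.2531
V0=149.4998

Under the risk-neutral measure, an up-move has probability p* = (R−d)/(u−d) = 0.7831 and values discount at R = 1.27.
At expiry t=2: V(2,0)=0.0000, V(2,1)=0.0000, V(2,2)=393.1675
(1,0): S=115.9400. Δ = (V_up−V_dn)/(S_up−S_dn) = (0.0000−0.0000)/(168.1130−71.8828) = 0.0000. V = [p*·0.0000 + (1−p*)·0.0000]/1.27 = 0.0000. B = V − Δ·S = 0.0000.
(1,1): S=271.1500. Δ = (V_up−V_dn)/(S_up−S_dn) = (393.1675−0.0000)/(393.1675−168.1130) = 1.7470. V = [p*·393.1675 + (1−p*)·0.0000]/1.27 = 242.4427. B = V − Δ·S = -231.2531.
(0,0): S=187.0000. Δ = (V_up−V_dn)/(S_up−S_dn) = (242.4427−0.0000)/(271.1500−115.9400) = 1.5620. V = [p*·242.4427 + (1−p*)·0.0000]/1.27 = 149.4998. B = V − Δ·S = -142.5998.
Check: Δ(0,0)·S0 + B(0,0) = 149.4998 = V0.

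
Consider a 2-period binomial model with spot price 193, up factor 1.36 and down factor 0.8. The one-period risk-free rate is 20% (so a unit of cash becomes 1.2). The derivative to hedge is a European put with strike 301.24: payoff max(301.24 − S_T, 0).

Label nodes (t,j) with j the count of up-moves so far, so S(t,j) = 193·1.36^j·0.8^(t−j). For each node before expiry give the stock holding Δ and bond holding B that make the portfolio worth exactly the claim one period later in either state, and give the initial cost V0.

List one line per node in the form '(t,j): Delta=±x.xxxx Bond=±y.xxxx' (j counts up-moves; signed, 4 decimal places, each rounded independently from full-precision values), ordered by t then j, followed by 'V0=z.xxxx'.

(0,0): Delta=-0.6931 Bond=169.7012
(1,0): Delta=-1.0000 Bond=251.0333
(1,1): Delta=-0.6208 Bond=184.6848
V0=35.9410

Since d<R<u, set p* = (R−d)/(u−d) = 0.7143; price each node as the discounted p*-expectation of its children.
At expiry t=2: V(2,0)=177.7200, V(2,1)=91.2560, V(2,2)=0.0000
Node (1,0) S=154.4000: V=(p*·91.2560+(1−p*)·177.7200)/1.2=96.6333; Δ=(91.2560−177.7200)/(209.9840−123.5200)=-1.0000; B=V−Δ·S=251.0333
Node (1,1) S=262.4800: V=(p*·0.0000+(1−p*)·91.2560)/1.2=21.7276; Δ=(0.0000−91.2560)/(356.9728−209.9840)=-0.6208; B=V−Δ·S=184.6848
Node (0,0) S=193.0000: V=(p*·21.7276+(1−p*)·96.6333)/1.2=35.9410; Δ=(21.7276−96.6333)/(262.4800−154.4000)=-0.6931; B=V−Δ·S=169.7012
Self-financing check: at every node Δ·S+B equals the discounted successor values.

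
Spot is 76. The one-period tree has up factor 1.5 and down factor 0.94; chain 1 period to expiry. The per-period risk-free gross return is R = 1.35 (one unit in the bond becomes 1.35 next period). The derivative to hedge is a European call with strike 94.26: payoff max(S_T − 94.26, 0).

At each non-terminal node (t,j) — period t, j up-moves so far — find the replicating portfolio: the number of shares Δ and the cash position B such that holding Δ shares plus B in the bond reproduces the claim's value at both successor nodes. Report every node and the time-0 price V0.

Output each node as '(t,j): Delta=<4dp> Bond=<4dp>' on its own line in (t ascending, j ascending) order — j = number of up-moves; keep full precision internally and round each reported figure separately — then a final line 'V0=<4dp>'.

(0,0): Delta=0.4638 Bond=-24.5444
V0=10.7056

Since d<R<u, set p* = (R−d)/(u−d) = 0.7321; price each node as the discounted p*-expectation of its children.
At expiry t=1: V(1,0)=0.0000, V(1,1)=19.7400
(0,0): S=76.0000. Δ = (V_up−V_dn)/(S_up−S_dn) = (19.7400−0.0000)/(114.0000−71.4400) = 0.4638. V = [p*·19.7400 + (1−p*)·0.0000]/1.35 = 10.7056. B = V − Δ·S = -24.5444.
The time-0 hedge costs 10.7056, which is the no-arbitrage price.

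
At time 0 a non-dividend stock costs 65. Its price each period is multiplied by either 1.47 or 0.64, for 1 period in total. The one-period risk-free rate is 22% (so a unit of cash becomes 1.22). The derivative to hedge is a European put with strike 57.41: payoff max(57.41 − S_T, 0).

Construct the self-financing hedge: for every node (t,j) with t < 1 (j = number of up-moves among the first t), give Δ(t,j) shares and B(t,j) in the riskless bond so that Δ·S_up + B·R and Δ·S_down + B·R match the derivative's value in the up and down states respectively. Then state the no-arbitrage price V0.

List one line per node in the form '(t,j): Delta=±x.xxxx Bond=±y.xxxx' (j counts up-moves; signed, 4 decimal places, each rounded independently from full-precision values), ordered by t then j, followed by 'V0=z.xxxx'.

Since d<R<u, set p* = (R−d)/(u−d) = 0.6988; price each node as the discounted p*-expectation of its children.
Terminal payoffs: V(1,0)=15.8100, V(1,1)=0.0000
(0,0): S=65.0000. Δ = (V_up−V_dn)/(S_up−S_dn) = (0.0000−15.8100)/(95.5500−41.6000) = -0.2930. V = [p*·0.0000 + (1−p*)·15.8100]/1.22 = 3.9033. B = V − Δ·S = 22.9515.
Each (Δ,B) replicates both successor values, so the strategy is self-financing and V0 is arbitrage-free.

(0,0): Delta=-0.2930 Bond=22.9515
V0=3.9033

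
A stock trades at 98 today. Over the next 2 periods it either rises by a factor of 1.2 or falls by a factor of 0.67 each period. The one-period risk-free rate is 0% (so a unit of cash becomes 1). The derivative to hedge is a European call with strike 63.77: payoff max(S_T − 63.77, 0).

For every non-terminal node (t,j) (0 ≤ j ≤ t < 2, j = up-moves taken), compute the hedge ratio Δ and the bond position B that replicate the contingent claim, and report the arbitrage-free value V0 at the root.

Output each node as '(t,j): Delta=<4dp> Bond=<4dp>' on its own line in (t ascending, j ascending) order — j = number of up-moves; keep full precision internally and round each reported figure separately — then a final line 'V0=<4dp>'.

(0,0): Delta=0.8563 Bond=-46.8719
(1,0): Delta=0.4317 Bond=-18.9901
(1,1): Delta=1.0000 Bond=-63.7700
V0=37.0463

The replicating-portfolio and risk-neutral prices coincide; use p* = (1−0.67)/(1.2−0.67) = 0.6226 for the latter.
At expiry t=2: V(2,0)=0.0000, V(2,1)=15.0220, V(2,2)=77.3500
  t=1,j=0: stock 65.6600 → up 78.7920 (V=15.0220), down 43.9922 (V=0.0000). Price 9.3533; hedge Δ=0.4317, bond B=-18.9901.
  t=1,j=1: stock 117.6000 → up 141.1200 (V=77.3500), down 78.7920 (V=15.0220). Price 53.8300; hedge Δ=1.0000, bond B=-63.7700.
  t=0,j=0: stock 98.0000 → up 117.6000 (V=53.8300), down 65.6600 (V=9.3533). Price 37.0463; hedge Δ=0.8563, bond B=-46.8719.
Self-financing check: at every node Δ·S+B equals the discounted successor values.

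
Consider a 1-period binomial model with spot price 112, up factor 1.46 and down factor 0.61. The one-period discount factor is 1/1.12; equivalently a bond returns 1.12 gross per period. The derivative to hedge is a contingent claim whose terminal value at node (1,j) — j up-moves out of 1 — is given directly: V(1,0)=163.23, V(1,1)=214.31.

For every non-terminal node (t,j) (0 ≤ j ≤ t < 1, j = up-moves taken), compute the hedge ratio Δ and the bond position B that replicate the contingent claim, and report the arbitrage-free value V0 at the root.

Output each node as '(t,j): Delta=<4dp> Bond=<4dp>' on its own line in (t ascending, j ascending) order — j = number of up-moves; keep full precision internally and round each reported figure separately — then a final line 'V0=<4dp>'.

Risk-neutral probability p* = (R−d)/(u−d) = (1.12−0.61)/(1.46−0.61) = 0.6000.
Terminal values V(1,·): V(1,0)=163.2300, V(1,1)=214.3100
(0,0): S=112.0000. Δ = (V_up−V_dn)/(S_up−S_dn) = (214.3100−163.2300)/(163.5200−68.3200) = 0.5366. V = [p*·214.3100 + (1−p*)·163.2300]/1.12 = 173.1054. B = V − Δ·S = 113.0112.
Root portfolio cost Δ·112+B reproduces V0=173.1054.

(0,0): Delta=0.5366 Bond=113.0112
V0=173.1054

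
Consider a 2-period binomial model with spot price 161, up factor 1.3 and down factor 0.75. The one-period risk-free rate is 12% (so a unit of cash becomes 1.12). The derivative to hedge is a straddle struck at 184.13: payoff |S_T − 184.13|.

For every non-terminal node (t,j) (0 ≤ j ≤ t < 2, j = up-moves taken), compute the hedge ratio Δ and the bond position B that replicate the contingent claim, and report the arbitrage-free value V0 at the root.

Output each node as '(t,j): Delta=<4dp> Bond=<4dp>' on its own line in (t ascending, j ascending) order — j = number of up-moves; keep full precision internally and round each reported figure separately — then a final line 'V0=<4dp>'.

(0,0): Delta=0.1933 Bond=18.1352
(1,0): Delta=-1.0000 Bond=164.4018
(1,1): Delta=0.5282 Bond=-49.7865
V0=49.2557

Since d<R<u, set p* = (R−d)/(u−d) = 0.6727; price each node as the discounted p*-expectation of its children.
Payoff layer (t=2): V(2,0)=93.5675, V(2,1)=27.1550, V(2,2)=87.9600
Node (1,0) S=120.7500: V=(p*·27.1550+(1−p*)·93.5675)/1.12=43.6518; Δ=(27.1550−93.5675)/(156.9750−90.5625)=-1.0000; B=V−Δ·S=164.4018
Node (1,1) S=209.3000: V=(p*·87.9600+(1−p*)·27.1550)/1.12=60.7680; Δ=(87.9600−27.1550)/(272.0900−156.9750)=0.5282; B=V−Δ·S=-49.7865
Node (0,0) S=161.0000: V=(p*·60.7680+(1−p*)·43.6518)/1.12=49.2557; Δ=(60.7680−43.6518)/(209.3000−120.7500)=0.1933; B=V−Δ·S=18.1352
Self-financing check: at every node Δ·S+B equals the discounted successor values.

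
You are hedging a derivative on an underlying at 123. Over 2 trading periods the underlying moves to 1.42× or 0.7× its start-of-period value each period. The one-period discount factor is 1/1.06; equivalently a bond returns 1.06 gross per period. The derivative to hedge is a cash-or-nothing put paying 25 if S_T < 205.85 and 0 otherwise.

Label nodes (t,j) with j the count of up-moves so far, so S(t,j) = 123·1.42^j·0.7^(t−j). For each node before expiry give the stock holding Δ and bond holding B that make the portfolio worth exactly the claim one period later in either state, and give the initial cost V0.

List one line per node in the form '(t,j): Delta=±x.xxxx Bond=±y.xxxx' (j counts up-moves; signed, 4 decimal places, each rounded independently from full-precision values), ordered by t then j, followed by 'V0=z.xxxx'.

The replicating-portfolio and risk-neutral prices coincide; use p* = (1.06−0.7)/(1.42−0.7) = 0.5000 for the latter.
Payoff layer (t=2): V(2,0)=25.0000, V(2,1)=25.0000, V(2,2)=0.0000
Node (1,0) S=86.1000: V=(p*·25.0000+(1−p*)·25.0000)/1.06=23.5849; Δ=(25.0000−25.0000)/(122.2620−60.2700)=0.0000; B=V−Δ·S=23.5849
Node (1,1) S=174.6600: V=(p*·0.0000+(1−p*)·25.0000)/1.06=11.7925; Δ=(0.0000−25.0000)/(248.0172−122.2620)=-0.1988; B=V−Δ·S=46.5147
Node (0,0) S=123.0000: V=(p*·11.7925+(1−p*)·23.5849)/1.06=16.6874; Δ=(11.7925−23.5849)/(174.6600−86.1000)=-0.1332; B=V−Δ·S=33.0658
Root portfolio cost Δ·123+B reproduces V0=16.6874.

(0,0): Delta=-0.1332 Bond=33.0658
(1,0): Delta=0.0000 Bond=23.5849
(1,1): Delta=-0.1988 Bond=46.5147
V0=16.6874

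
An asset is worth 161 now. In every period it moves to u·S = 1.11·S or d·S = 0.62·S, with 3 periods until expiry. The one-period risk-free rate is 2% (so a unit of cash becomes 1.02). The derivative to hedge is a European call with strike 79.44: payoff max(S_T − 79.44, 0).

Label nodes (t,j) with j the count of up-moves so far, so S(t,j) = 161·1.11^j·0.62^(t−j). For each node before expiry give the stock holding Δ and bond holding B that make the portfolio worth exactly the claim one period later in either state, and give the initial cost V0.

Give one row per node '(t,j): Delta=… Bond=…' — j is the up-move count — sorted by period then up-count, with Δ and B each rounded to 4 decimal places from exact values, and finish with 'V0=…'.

(0,0): Delta=0.9483 Bond=-65.4552
(1,0): Delta=0.7126 Bond=-43.2344
(1,1): Delta=0.9779 Bond=-72.0586
(2,0): Delta=0.0000 Bond=0.0000
(2,1): Delta=0.8021 Bond=-54.0214
(2,2): Delta=1.0000 Bond=-77.8824
V0=87.2182

Risk-neutral probability p* = (R−d)/(u−d) = (1.02−0.62)/(1.11−0.62) = 0.8163.
Terminal payoffs: V(3,0)=0.0000, V(3,1)=0.0000, V(3,2)=43.5482, V(3,3)=140.7486
(2,0): S=61.8884. Δ = (V_up−V_dn)/(S_up−S_dn) = (0.0000−0.0000)/(68.6961−38.3708) = 0.0000. V = [p*·0.0000 + (1−p*)·0.0000]/1.02 = 0.0000. B = V − Δ·S = 0.0000.
(2,1): S=110.8002. Δ = (V_up−V_dn)/(S_up−S_dn) = (43.5482−0.0000)/(122.9882−68.6961) = 0.8021. V = [p*·43.5482 + (1−p*)·0.0000]/1.02 = 34.8525. B = V − Δ·S = -54.0214.
(2,2): S=198.3681. Δ = (V_up−V_dn)/(S_up−S_dn) = (140.7486−43.5482)/(220.1886−122.9882) = 1.0000. V = [p*·140.7486 + (1−p*)·43.5482]/1.02 = 120.4857. B = V − Δ·S = -77.8824.
(1,0): S=99.8200. Δ = (V_up−V_dn)/(S_up−S_dn) = (34.8525−0.0000)/(110.8002−61.8884) = 0.7126. V = [p*·34.8525 + (1−p*)·0.0000]/1.02 = 27.8932. B = V − Δ·S = -43.2344.
(1,1): S=178.7100. Δ = (V_up−V_dn)/(S_up−S_dn) = (120.4857−34.8525)/(198.3681−110.8002) = 0.9779. V = [p*·120.4857 + (1−p*)·34.8525]/1.02 = 102.7031. B = V − Δ·S = -72.0586.
(0,0): S=161.0000. Δ = (V_up−V_dn)/(S_up−S_dn) = (102.7031−27.8932)/(178.7100−99.8200) = 0.9483. V = [p*·102.7031 + (1−p*)·27.8932]/1.02 = 87.2182. B = V − Δ·S = -65.4552.
Each (Δ,B) replicates both successor values, so the strategy is self-financing and V0 is arbitrage-free.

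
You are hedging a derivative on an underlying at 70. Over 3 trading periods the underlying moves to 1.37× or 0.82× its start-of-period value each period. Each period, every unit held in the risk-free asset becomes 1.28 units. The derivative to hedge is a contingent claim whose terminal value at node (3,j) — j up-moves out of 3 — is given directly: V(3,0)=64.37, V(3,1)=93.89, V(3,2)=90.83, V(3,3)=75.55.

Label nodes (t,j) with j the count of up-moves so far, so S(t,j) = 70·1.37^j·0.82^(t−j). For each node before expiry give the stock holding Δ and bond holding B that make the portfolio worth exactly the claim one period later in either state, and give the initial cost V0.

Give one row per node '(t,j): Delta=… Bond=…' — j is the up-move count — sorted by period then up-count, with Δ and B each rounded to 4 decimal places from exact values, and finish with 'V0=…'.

The replicating-portfolio and risk-neutral prices coincide; use p* = (1.28−0.82)/(1.37−0.82) = 0.8364 for the latter.
Payoff layer (t=3): V(3,0)=64.3700, V(3,1)=93.8900, V(3,2)=90.8300, V(3,3)=75.5500
  t=2,j=0: stock 47.0680 → up 64.4832 (V=93.8900), down 38.5958 (V=64.3700). Price 69.5777; hedge Δ=1.1403, bond B=15.9050.
  t=2,j=1: stock 78.6380 → up 107.7341 (V=90.8300), down 64.4832 (V=93.8900). Price 71.3521; hedge Δ=-0.0707, bond B=76.9158.
  t=2,j=2: stock 131.3830 → up 179.9947 (V=75.5500), down 107.7341 (V=90.8300). Price 60.9768; hedge Δ=-0.2115, bond B=88.7587.
  t=1,j=0: stock 57.4000 → up 78.6380 (V=71.3521), down 47.0680 (V=69.5777). Price 55.5170; hedge Δ=0.0562, bond B=52.2908.
  t=1,j=1: stock 95.9000 → up 131.3830 (V=60.9768), down 78.6380 (V=71.3521). Price 48.9645; hedge Δ=-0.1967, bond B=67.8287.
  t=0,j=0: stock 70.0000 → up 95.9000 (V=48.9645), down 57.4000 (V=55.5170). Price 39.0912; hedge Δ=-0.1702, bond B=51.0048.
The time-0 hedge costs 39.0912, which is the no-arbitrage price.

(0,0): Delta=-0.1702 Bond=51.0048
(1,0): Delta=0.0562 Bond=52.2908
(1,1): Delta=-0.1967 Bond=67.8287
(2,0): Delta=1.1403 Bond=15.9050
(2,1): Delta=-0.0707 Bond=76.9158
(2,2): Delta=-0.2115 Bond=88.7587
V0=39.0912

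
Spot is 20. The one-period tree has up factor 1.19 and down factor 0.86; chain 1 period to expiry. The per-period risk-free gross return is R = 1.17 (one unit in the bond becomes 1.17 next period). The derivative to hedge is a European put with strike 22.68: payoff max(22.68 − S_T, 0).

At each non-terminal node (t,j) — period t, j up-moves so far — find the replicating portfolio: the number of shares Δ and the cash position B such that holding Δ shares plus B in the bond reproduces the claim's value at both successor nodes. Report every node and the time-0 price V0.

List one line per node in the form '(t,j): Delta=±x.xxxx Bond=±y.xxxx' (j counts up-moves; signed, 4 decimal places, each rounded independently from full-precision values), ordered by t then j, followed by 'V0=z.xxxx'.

Under the risk-neutral measure, an up-move has probability p* = (R−d)/(u−d) = 0.9394 and values discount at R = 1.17.
Payoff layer (t=1): V(1,0)=5.4800, V(1,1)=0.0000
(0,0): S=20.0000. Δ = (V_up−V_dn)/(S_up−S_dn) = (0.0000−5.4800)/(23.8000−17.2000) = -0.8303. V = [p*·0.0000 + (1−p*)·5.4800]/1.17 = 0.2839. B = V − Δ·S = 16.8899.
Check: Δ(0,0)·S0 + B(0,0) = 0.2839 = V0.

(0,0): Delta=-0.8303 Bond=16.8899
V0=0.2839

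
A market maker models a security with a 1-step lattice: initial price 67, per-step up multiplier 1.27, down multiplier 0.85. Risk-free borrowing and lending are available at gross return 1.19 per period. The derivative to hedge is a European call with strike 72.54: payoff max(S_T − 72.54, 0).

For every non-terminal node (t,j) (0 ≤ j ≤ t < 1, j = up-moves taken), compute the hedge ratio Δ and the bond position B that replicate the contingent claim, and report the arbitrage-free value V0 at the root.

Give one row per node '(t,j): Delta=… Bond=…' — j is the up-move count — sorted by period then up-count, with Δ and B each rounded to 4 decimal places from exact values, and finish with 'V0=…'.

No-arbitrage ⇒ martingale measure with p* = (R−d)/(u−d) = 0.8095.
Terminal values V(1,·): V(1,0)=0.0000, V(1,1)=12.5500
Node (0,0) S=67.0000: V=(p*·12.5500+(1−p*)·0.0000)/1.19=8.5374; Δ=(12.5500−0.0000)/(85.0900−56.9500)=0.4460; B=V−Δ·S=-21.3435
Self-financing check: at every node Δ·S+B equals the discounted successor values.

(0,0): Delta=0.4460 Bond=-21.3435
V0=8.5374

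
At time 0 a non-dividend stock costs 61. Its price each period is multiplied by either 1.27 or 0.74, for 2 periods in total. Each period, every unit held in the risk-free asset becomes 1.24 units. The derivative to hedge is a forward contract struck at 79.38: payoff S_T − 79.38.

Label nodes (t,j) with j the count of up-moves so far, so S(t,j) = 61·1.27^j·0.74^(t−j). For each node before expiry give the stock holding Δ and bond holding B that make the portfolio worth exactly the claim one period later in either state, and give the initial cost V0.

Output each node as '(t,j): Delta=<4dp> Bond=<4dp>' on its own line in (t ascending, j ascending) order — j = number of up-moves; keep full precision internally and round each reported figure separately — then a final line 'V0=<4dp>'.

No-arbitrage ⇒ martingale measure with p* = (R−d)/(u−d) = 0.9434.
At expiry t=2: V(2,0)=-45.9764, V(2,1)=-22.0522, V(2,2)=19.0069
(1,0): S=45.1400. Δ = (V_up−V_dn)/(S_up−S_dn) = (-22.0522−-45.9764)/(57.3278−33.4036) = 1.0000. V = [p*·-22.0522 + (1−p*)·-45.9764]/1.24 = -18.8761. B = V − Δ·S = -64.0161.
(1,1): S=77.4700. Δ = (V_up−V_dn)/(S_up−S_dn) = (19.0069−-22.0522)/(98.3869−57.3278) = 1.0000. V = [p*·19.0069 + (1−p*)·-22.0522]/1.24 = 13.4539. B = V − Δ·S = -64.0161.
(0,0): S=61.0000. Δ = (V_up−V_dn)/(S_up−S_dn) = (13.4539−-18.8761)/(77.4700−45.1400) = 1.0000. V = [p*·13.4539 + (1−p*)·-18.8761]/1.24 = 9.3741. B = V − Δ·S = -51.6259.
The time-0 hedge costs 9.3741, which is the no-arbitrage price.

(0,0): Delta=1.0000 Bond=-51.6259
(1,0): Delta=1.0000 Bond=-64.0161
(1,1): Delta=1.0000 Bond=-64.0161
V0=9.3741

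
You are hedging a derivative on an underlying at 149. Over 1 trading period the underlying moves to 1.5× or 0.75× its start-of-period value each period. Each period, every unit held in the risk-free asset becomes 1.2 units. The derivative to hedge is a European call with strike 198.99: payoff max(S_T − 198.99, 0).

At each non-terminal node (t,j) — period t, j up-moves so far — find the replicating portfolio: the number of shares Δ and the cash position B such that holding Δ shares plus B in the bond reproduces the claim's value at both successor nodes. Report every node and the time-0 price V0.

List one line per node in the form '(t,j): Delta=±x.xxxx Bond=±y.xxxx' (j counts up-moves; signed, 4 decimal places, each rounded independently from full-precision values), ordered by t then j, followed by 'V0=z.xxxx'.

(0,0): Delta=0.2193 Bond=-20.4250
V0=12.2550

Risk-neutral probability p* = (R−d)/(u−d) = (1.2−0.75)/(1.5−0.75) = 0.6000.
Terminal payoffs: V(1,0)=0.0000, V(1,1)=24.5100
  t=0,j=0: stock 149.0000 → up 223.5000 (V=24.5100), down 111.7500 (V=0.0000). Price 12.2550; hedge Δ=0.2193, bond B=-20.4250.
Each (Δ,B) replicates both successor values, so the strategy is self-financing and V0 is arbitrage-free.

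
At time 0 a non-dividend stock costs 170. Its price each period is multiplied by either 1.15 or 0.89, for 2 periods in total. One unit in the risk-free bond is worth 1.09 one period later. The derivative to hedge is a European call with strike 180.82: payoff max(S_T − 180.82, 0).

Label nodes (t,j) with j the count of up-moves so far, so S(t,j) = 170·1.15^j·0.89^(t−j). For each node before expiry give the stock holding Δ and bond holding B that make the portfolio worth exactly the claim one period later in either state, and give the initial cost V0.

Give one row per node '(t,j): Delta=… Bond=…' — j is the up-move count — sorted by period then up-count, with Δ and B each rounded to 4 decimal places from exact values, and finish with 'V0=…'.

(0,0): Delta=0.7026 Bond=-97.5264
(1,0): Delta=0.0000 Bond=0.0000
(1,1): Delta=0.8657 Bond=-138.1950
V0=21.9161

Risk-neutral probability p* = (R−d)/(u−d) = (1.09−0.89)/(1.15−0.89) = 0.7692.
Terminal payoffs: V(2,0)=0.0000, V(2,1)=0.0000, V(2,2)=44.0050
  t=1,j=0: stock 151.3000 → up 173.9950 (V=0.0000), down 134.6570 (V=0.0000). Price 0.0000; hedge Δ=0.0000, bond B=0.0000.
  t=1,j=1: stock 195.5000 → up 224.8250 (V=44.0050), down 173.9950 (V=0.0000). Price 31.0550; hedge Δ=0.8657, bond B=-138.1950.
  t=0,j=0: stock 170.0000 → up 195.5000 (V=31.0550), down 151.3000 (V=0.0000). Price 21.9161; hedge Δ=0.7026, bond B=-97.5264.
Each (Δ,B) replicates both successor values, so the strategy is self-financing and V0 is arbitrage-free.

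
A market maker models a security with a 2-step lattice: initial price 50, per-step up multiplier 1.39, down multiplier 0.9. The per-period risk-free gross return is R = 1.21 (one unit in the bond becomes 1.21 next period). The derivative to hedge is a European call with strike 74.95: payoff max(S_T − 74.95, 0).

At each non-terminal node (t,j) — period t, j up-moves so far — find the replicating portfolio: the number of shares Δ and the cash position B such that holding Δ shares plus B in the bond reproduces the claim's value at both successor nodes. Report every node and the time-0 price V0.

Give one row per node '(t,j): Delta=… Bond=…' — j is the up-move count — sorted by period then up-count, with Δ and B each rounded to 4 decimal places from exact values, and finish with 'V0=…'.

Under the risk-neutral measure, an up-move has probability p* = (R−d)/(u−d) = 0.6327 and values discount at R = 1.21.
Payoff layer (t=2): V(2,0)=0.0000, V(2,1)=0.0000, V(2,2)=21.6550
(1,0): S=45.0000. Δ = (V_up−V_dn)/(S_up−S_dn) = (0.0000−0.0000)/(62.5500−40.5000) = 0.0000. V = [p*·0.0000 + (1−p*)·0.0000]/1.21 = 0.0000. B = V − Δ·S = 0.0000.
(1,1): S=69.5000. Δ = (V_up−V_dn)/(S_up−S_dn) = (21.6550−0.0000)/(96.6050−62.5500) = 0.6359. V = [p*·21.6550 + (1−p*)·0.0000]/1.21 = 11.3224. B = V − Δ·S = -32.8715.
(0,0): S=50.0000. Δ = (V_up−V_dn)/(S_up−S_dn) = (11.3224−0.0000)/(69.5000−45.0000) = 0.4621. V = [p*·11.3224 + (1−p*)·0.0000]/1.21 = 5.9200. B = V − Δ·S = -17.1870.
Check: Δ(0,0)·S0 + B(0,0) = 5.9200 = V0.

(0,0): Delta=0.4621 Bond=-17.1870
(1,0): Delta=0.0000 Bond=0.0000
(1,1): Delta=0.6359 Bond=-32.8715
V0=5.9200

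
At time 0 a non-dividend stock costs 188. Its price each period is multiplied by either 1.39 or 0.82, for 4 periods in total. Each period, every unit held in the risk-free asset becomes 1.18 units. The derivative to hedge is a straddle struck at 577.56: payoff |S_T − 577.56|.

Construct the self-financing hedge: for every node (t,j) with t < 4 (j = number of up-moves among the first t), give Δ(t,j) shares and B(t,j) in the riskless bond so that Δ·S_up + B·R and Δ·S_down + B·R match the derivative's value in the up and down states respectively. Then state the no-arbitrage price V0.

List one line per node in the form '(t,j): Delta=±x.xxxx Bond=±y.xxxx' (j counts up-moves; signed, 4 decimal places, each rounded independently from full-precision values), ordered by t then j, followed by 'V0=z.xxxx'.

The replicating-portfolio and risk-neutral prices coincide; use p* = (1.18−0.82)/(1.39−0.82) = 0.6316 for the latter.
Terminal payoffs: V(4,0)=492.5611, V(4,1)=433.4765, V(4,2)=333.3209, V(4,3)=163.5450, V(4,4)=124.2460
(3,0): S=103.6572. Δ = (V_up−V_dn)/(S_up−S_dn) = (433.4765−492.5611)/(144.0835−84.9989) = -1.0000. V = [p*·433.4765 + (1−p*)·492.5611]/1.18 = 385.8004. B = V − Δ·S = 489.4576.
(3,1): S=175.7116. Δ = (V_up−V_dn)/(S_up−S_dn) = (333.3209−433.4765)/(244.2391−144.0835) = -1.0000. V = [p*·333.3209 + (1−p*)·433.4765]/1.18 = 313.7461. B = V − Δ·S = 489.4576.
(3,2): S=297.8525. Δ = (V_up−V_dn)/(S_up−S_dn) = (163.5450−333.3209)/(414.0150−244.2391) = -1.0000. V = [p*·163.5450 + (1−p*)·333.3209]/1.18 = 191.6051. B = V − Δ·S = 489.4576.
(3,3): S=504.8964. Δ = (V_up−V_dn)/(S_up−S_dn) = (124.2460−163.5450)/(701.8060−414.0150) = -0.1366. V = [p*·124.2460 + (1−p*)·163.5450]/1.18 = 117.5632. B = V − Δ·S = 186.5088.
(2,0): S=126.4112. Δ = (V_up−V_dn)/(S_up−S_dn) = (313.7461−385.8004)/(175.7116−103.6572) = -1.0000. V = [p*·313.7461 + (1−p*)·385.8004]/1.18 = 288.3834. B = V − Δ·S = 414.7946.
(2,1): S=214.2824. Δ = (V_up−V_dn)/(S_up−S_dn) = (191.6051−313.7461)/(297.8525−175.7116) = -1.0000. V = [p*·191.6051 + (1−p*)·313.7461]/1.18 = 200.5122. B = V − Δ·S = 414.7946.
(2,2): S=363.2348. Δ = (V_up−V_dn)/(S_up−S_dn) = (117.5632−191.6051)/(504.8964−297.8525) = -0.3576. V = [p*·117.5632 + (1−p*)·191.6051]/1.18 = 122.7473. B = V − Δ·S = 252.6454.
(1,0): S=154.1600. Δ = (V_up−V_dn)/(S_up−S_dn) = (200.5122−288.3834)/(214.2824−126.4112) = -1.0000. V = [p*·200.5122 + (1−p*)·288.3834]/1.18 = 197.3608. B = V − Δ·S = 351.5208.
(1,1): S=261.3200. Δ = (V_up−V_dn)/(S_up−S_dn) = (122.7473−200.5122)/(363.2348−214.2824) = -0.5221. V = [p*·122.7473 + (1−p*)·200.5122]/1.18 = 128.3030. B = V − Δ·S = 264.7327.
(0,0): S=188.0000. Δ = (V_up−V_dn)/(S_up−S_dn) = (128.3030−197.3608)/(261.3200−154.1600) = -0.6444. V = [p*·128.3030 + (1−p*)·197.3608]/1.18 = 130.2927. B = V − Δ·S = 251.4468.
Root portfolio cost Δ·188+B reproduces V0=130.2927.

(0,0): Delta=-0.6444 Bond=251.4468
(1,0): Delta=-1.0000 Bond=351.5208
(1,1): Delta=-0.5221 Bond=264.7327
(2,0): Delta=-1.0000 Bond=414.7946
(2,1): Delta=-1.0000 Bond=414.7946
(2,2): Delta=-0.3576 Bond=252.6454
(3,0): Delta=-1.0000 Bond=489.4576
(3,1): Delta=-1.0000 Bond=489.4576
(3,2): Delta=-1.0000 Bond=489.4576
(3,3): Delta=-0.1366 Bond=186.5088
V0=130.2927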